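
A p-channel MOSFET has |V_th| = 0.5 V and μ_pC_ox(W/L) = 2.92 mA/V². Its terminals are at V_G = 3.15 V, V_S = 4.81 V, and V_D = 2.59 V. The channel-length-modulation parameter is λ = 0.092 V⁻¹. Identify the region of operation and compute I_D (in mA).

Saturation; I_D = 2.37 mA

V_SG = V_S − V_G = 4.81 − 3.15 = 1.66 V; V_SD = V_S − V_D = 4.81 − 2.59 = 2.22 V.
V_ov = V_SG − |V_th| = 1.66 − 0.5 = 1.16 V.
Since V_SD = 2.22 V ≥ V_ov = 1.16 V, the device is in saturation.
I_D = ½ k_p V_ov² (1 + λ V_SD) = 0.5 × 2.92 × 1.16² × (1 + 0.092 × 2.22) = 2.37 mA.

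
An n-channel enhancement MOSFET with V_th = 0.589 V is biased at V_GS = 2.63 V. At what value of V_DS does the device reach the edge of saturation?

V_DS,sat = 2.04 V

The boundary between triode and saturation is V_DS = V_GS − V_th = V_ov.
V_ov = 2.63 − 0.589 = 2.04 V.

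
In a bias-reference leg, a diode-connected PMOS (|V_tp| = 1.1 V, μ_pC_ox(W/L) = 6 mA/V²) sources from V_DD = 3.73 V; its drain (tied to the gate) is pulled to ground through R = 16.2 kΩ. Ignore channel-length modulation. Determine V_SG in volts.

With gate tied to drain, V_SG = V_SD ≥ V_SG − |V_tp|, so the device is in saturation.
KCL at the drain: ½ k_p (V_SG − |V_tp|)² = (V_DD − V_SG)/R.
Let x = V_SG − 1.1. Then 48.6 x² + x − 2.63 = 0, giving x = 0.223 V (positive root), so V_SG = 1.32 V.
I_D = (V_DD − V_SG)/R = (3.73 − 1.32) / 16.2 = 0.149 mA.

V_SG = 1.32 V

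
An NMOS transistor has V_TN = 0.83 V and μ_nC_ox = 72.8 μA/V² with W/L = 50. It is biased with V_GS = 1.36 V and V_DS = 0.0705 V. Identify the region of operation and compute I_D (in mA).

k_n = μ_nC_ox · (W/L) = 3.64 mA/V².
V_ov = V_GS − V_TN = 1.36 − 0.83 = 0.53 V.
Since V_DS = 0.0705 V < V_ov = 0.53 V, the device is in the triode region.
I_D = k_n [V_ov · V_DS − ½ V_DS²] = 3.64 × [0.53 × 0.0705 − 0.5 × 0.0705²] = 0.127 mA.

Triode; I_D = 0.127 mA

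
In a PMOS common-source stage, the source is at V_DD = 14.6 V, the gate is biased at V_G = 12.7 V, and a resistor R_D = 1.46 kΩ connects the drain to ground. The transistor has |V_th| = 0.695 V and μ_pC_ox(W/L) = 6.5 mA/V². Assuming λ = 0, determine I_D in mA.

V_SG = V_DD − V_G = 14.6 − 12.7 = 1.9 V, so V_ov = 1.9 − 0.695 = 1.21 V.
Assume saturation: I_D = ½ k_p V_ov² = 0.5 × 6.5 × 1.21² = 4.72 mA, giving V_SD = V_DD − I_D R_D = 14.6 − 4.72 × 1.46 = 7.71 V.
V_SD = 7.71 V ≥ V_ov = 1.21 V, confirming saturation.

I_D = 4.72 mA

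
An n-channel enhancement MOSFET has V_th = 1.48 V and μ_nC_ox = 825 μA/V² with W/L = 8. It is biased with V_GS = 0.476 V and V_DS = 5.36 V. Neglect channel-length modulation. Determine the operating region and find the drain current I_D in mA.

Cutoff; I_D = 0 mA

V_GS = 0.476 V < V_th = 1.48 V, so the transistor is in cutoff.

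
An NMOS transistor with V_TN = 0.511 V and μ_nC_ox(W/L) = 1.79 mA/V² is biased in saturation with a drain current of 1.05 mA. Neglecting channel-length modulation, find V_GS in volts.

V_GS = 1.59 V

In saturation I_D = ½ k_n (V_GS − V_TN)², so V_GS − V_TN = √(2 I_D / k_n) = √(2 × 1.05 / 1.79) = 1.08 V.
V_GS = 0.511 + 1.08 = 1.59 V.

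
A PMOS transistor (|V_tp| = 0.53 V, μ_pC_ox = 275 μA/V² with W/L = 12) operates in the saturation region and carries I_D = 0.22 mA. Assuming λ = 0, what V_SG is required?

V_SG = 0.895 V

k_p = μ_pC_ox · (W/L) = 3.3 mA/V².
In saturation I_D = ½ k_p (V_SG − |V_tp|)², so V_SG − |V_tp| = √(2 I_D / k_p) = √(2 × 0.22 / 3.3) = 0.365 V.
V_SG = 0.53 + 0.365 = 0.895 V.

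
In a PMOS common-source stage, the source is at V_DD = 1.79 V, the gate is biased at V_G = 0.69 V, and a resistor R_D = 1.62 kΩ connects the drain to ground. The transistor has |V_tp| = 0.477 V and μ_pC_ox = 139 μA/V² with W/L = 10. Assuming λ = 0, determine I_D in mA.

I_D = 0.270 mA

V_SG = V_DD − V_G = 1.79 − 0.69 = 1.1 V, so V_ov = 1.1 − 0.477 = 0.623 V.
k_p = μ_pC_ox · (W/L) = 1.39 mA/V².
Assume saturation: I_D = ½ k_p V_ov² = 0.5 × 1.39 × 0.623² = 0.27 mA, giving V_SD = V_DD − I_D R_D = 1.79 − 0.27 × 1.62 = 1.35 V.
V_SD = 1.35 V ≥ V_ov = 0.623 V, confirming saturation.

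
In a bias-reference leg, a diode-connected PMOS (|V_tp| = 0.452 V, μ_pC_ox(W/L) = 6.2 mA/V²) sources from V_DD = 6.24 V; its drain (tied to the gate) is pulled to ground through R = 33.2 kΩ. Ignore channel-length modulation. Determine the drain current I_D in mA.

With gate tied to drain, V_SG = V_SD ≥ V_SG − |V_tp|, so the device is in saturation.
KCL at the drain: ½ k_p (V_SG − |V_tp|)² = (V_DD − V_SG)/R.
Let x = V_SG − 0.452. Then 103 x² + x − 5.788 = 0, giving x = 0.232 V (positive root), so V_SG = 0.684 V.
I_D = (V_DD − V_SG)/R = (6.24 − 0.684) / 33.2 = 0.167 mA.

I_D = 0.167 mA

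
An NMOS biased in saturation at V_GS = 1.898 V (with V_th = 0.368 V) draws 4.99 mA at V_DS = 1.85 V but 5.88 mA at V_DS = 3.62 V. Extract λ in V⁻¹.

With V_GS fixed, I_D ∝ (1 + λ V_DS) in saturation, so I_D2/I_D1 = (1 + λ V_DS2)/(1 + λ V_DS1).
5.88/4.99 = 1.178 = (1 + 3.62 λ)/(1 + 1.85 λ).
Solving: λ (I_D1 V_DS2 − I_D2 V_DS1) = I_D2 − I_D1, so λ = (5.88 − 4.99) / (4.99 × 3.62 − 5.88 × 1.85) = 0.89 / 7.19 = 0.124 V⁻¹.

λ = 0.124 V⁻¹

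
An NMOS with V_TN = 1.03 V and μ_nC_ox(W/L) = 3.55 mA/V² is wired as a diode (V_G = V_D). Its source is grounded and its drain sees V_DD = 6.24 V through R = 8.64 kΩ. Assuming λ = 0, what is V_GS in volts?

V_GS = 1.58 V

With gate tied to drain, V_GS = V_DS ≥ V_GS − V_TN, so the device is in saturation.
KCL at the drain: ½ k_n (V_GS − V_TN)² = (V_DD − V_GS)/R.
Let x = V_GS − 1.03. Then 15.3 x² + x − 5.21 = 0, giving x = 0.551 V (positive root), so V_GS = 1.58 V.
I_D = (V_DD − V_GS)/R = (6.24 − 1.58) / 8.64 = 0.539 mA.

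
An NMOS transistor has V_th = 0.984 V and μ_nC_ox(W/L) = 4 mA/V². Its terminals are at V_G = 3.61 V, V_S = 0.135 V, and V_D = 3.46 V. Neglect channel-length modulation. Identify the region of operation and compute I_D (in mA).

V_GS = V_G − V_S = 3.61 − 0.135 = 3.47 V; V_DS = V_D − V_S = 3.46 − 0.135 = 3.33 V.
V_ov = V_GS − V_th = 3.47 − 0.984 = 2.49 V.
Since V_DS = 3.33 V ≥ V_ov = 2.49 V, the device is in saturation.
I_D = ½ k_n V_ov² = 0.5 × 4 × 2.49² = 12.4 mA.

Saturation; I_D = 12.4 mA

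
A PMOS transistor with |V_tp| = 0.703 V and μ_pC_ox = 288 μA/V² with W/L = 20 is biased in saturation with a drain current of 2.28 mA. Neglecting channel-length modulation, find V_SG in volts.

k_p = μ_pC_ox · (W/L) = 5.76 mA/V².
In saturation I_D = ½ k_p (V_SG − |V_tp|)², so V_SG − |V_tp| = √(2 I_D / k_p) = √(2 × 2.28 / 5.76) = 0.89 V.
V_SG = 0.703 + 0.89 = 1.59 V.

V_SG = 1.59 V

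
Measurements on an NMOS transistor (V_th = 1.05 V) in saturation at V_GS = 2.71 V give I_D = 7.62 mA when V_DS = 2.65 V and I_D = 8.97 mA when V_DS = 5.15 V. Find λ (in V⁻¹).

With V_GS fixed, I_D ∝ (1 + λ V_DS) in saturation, so I_D2/I_D1 = (1 + λ V_DS2)/(1 + λ V_DS1).
8.97/7.62 = 1.177 = (1 + 5.15 λ)/(1 + 2.65 λ).
Solving: λ (I_D1 V_DS2 − I_D2 V_DS1) = I_D2 − I_D1, so λ = (8.97 − 7.62) / (7.62 × 5.15 − 8.97 × 2.65) = 1.35 / 15.5 = 0.0873 V⁻¹.

λ = 0.0873 V⁻¹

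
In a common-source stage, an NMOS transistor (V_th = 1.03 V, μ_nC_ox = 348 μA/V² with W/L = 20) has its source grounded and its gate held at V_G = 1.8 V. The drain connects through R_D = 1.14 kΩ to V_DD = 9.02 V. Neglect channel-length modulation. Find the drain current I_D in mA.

I_D = 2.06 mA

V_GS = V_G = 1.8 V, so V_ov = 1.8 − 1.03 = 0.77 V.
k_n = μ_nC_ox · (W/L) = 6.96 mA/V².
Assume saturation: I_D = ½ k_n V_ov² = 0.5 × 6.96 × 0.77² = 2.06 mA, giving V_DS = V_DD − I_D R_D = 9.02 − 2.06 × 1.14 = 6.67 V.
V_DS = 6.67 V ≥ V_ov = 0.77 V, confirming saturation.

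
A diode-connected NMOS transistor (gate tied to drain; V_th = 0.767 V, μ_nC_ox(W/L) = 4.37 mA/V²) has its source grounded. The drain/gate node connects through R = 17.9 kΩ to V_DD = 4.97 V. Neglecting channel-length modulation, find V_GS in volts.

With gate tied to drain, V_GS = V_DS ≥ V_GS − V_th, so the device is in saturation.
KCL at the drain: ½ k_n (V_GS − V_th)² = (V_DD − V_GS)/R.
Let x = V_GS − 0.767. Then 39.1 x² + x − 4.203 = 0, giving x = 0.315 V (positive root), so V_GS = 1.08 V.
I_D = (V_DD − V_GS)/R = (4.97 − 1.08) / 17.9 = 0.217 mA.

V_GS = 1.08 V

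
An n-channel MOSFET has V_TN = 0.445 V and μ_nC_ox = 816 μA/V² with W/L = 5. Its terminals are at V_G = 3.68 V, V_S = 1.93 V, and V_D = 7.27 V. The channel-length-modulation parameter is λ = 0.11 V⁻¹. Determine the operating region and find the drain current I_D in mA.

V_GS = V_G − V_S = 3.68 − 1.93 = 1.75 V; V_DS = V_D − V_S = 7.27 − 1.93 = 5.34 V.
k_n = μ_nC_ox · (W/L) = 4.08 mA/V².
V_ov = V_GS − V_TN = 1.75 − 0.445 = 1.31 V.
Since V_DS = 5.34 V ≥ V_ov = 1.31 V, the device is in saturation.
I_D = ½ k_n V_ov² (1 + λ V_DS) = 0.5 × 4.08 × 1.31² × (1 + 0.11 × 5.34) = 5.51 mA.

Saturation; I_D = 5.51 mA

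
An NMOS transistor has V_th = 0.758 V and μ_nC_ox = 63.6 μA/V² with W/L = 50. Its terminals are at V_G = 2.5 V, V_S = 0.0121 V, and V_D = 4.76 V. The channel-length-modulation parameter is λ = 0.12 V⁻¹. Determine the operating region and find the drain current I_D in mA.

V_GS = V_G − V_S = 2.5 − 0.0121 = 2.49 V; V_DS = V_D − V_S = 4.76 − 0.0121 = 4.75 V.
k_n = μ_nC_ox · (W/L) = 3.18 mA/V².
V_ov = V_GS − V_th = 2.49 − 0.758 = 1.73 V.
Since V_DS = 4.75 V ≥ V_ov = 1.73 V, the device is in saturation.
I_D = ½ k_n V_ov² (1 + λ V_DS) = 0.5 × 3.18 × 1.73² × (1 + 0.12 × 4.75) = 7.47 mA.

Saturation; I_D = 7.47 mA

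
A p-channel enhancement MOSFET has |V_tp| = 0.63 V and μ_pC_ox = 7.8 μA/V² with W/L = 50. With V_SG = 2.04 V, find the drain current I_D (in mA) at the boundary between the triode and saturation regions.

I_D = 0.388 mA

At the boundary V_SD = V_ov = V_SG − |V_tp| = 2.04 − 0.63 = 1.41 V.
k_p = μ_pC_ox · (W/L) = 0.39 mA/V².
I_D = ½ k_p V_ov² = 0.5 × 0.39 × 1.41² = 0.388 mA.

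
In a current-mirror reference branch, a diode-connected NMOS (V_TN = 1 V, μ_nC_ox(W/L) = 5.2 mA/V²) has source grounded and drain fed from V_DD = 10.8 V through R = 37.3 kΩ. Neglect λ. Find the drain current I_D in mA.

I_D = 0.254 mA

With gate tied to drain, V_GS = V_DS ≥ V_GS − V_TN, so the device is in saturation.
KCL at the drain: ½ k_n (V_GS − V_TN)² = (V_DD − V_GS)/R.
Let x = V_GS − 1. Then 97 x² + x − 9.8 = 0, giving x = 0.313 V (positive root), so V_GS = 1.31 V.
I_D = (V_DD − V_GS)/R = (10.8 − 1.31) / 37.3 = 0.254 mA.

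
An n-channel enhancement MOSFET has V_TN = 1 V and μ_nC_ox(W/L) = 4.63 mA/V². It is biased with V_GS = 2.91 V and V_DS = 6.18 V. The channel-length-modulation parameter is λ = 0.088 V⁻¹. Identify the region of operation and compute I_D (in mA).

V_ov = V_GS − V_TN = 2.91 − 1 = 1.91 V.
Since V_DS = 6.18 V ≥ V_ov = 1.91 V, the device is in saturation.
I_D = ½ k_n V_ov² (1 + λ V_DS) = 0.5 × 4.63 × 1.91² × (1 + 0.088 × 6.18) = 13 mA.

Saturation; I_D = 13.0 mA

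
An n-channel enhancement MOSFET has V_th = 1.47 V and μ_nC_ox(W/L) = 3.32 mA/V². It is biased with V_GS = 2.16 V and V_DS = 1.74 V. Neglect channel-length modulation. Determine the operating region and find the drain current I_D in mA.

V_ov = V_GS − V_th = 2.16 − 1.47 = 0.69 V.
Since V_DS = 1.74 V ≥ V_ov = 0.69 V, the device is in saturation.
I_D = ½ k_n V_ov² = 0.5 × 3.32 × 0.69² = 0.79 mA.

Saturation; I_D = 0.790 mA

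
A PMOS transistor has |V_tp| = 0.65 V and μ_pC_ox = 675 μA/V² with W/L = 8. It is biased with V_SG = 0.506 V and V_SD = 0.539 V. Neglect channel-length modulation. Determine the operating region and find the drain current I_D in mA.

Cutoff; I_D = 0 mA

V_SG = 0.506 V < |V_tp| = 0.65 V, so the transistor is in cutoff.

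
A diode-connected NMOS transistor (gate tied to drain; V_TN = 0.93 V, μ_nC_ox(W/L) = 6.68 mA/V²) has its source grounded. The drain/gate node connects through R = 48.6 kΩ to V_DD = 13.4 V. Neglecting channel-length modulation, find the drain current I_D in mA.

With gate tied to drain, V_GS = V_DS ≥ V_GS − V_TN, so the device is in saturation.
KCL at the drain: ½ k_n (V_GS − V_TN)² = (V_DD − V_GS)/R.
Let x = V_GS − 0.93. Then 162 x² + x − 12.47 = 0, giving x = 0.274 V (positive root), so V_GS = 1.2 V.
I_D = (V_DD − V_GS)/R = (13.4 − 1.2) / 48.6 = 0.251 mA.

I_D = 0.251 mA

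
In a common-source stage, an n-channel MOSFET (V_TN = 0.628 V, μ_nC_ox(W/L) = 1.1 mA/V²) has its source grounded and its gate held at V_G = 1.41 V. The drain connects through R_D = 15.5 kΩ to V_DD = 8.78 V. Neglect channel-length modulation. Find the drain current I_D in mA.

V_GS = V_G = 1.41 V, so V_ov = 1.41 − 0.628 = 0.782 V.
Assume saturation: I_D = ½ k_n V_ov² = 0.5 × 1.1 × 0.782² = 0.336 mA, giving V_DS = V_DD − I_D R_D = 8.78 − 0.336 × 15.5 = 3.57 V.
V_DS = 3.57 V ≥ V_ov = 0.782 V, confirming saturation.

I_D = 0.336 mA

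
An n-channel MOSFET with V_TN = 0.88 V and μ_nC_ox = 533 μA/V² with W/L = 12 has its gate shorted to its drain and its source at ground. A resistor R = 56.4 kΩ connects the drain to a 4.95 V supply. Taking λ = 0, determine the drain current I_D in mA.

I_D = 0.0695 mA

With gate tied to drain, V_GS = V_DS ≥ V_GS − V_TN, so the device is in saturation.
k_n = μ_nC_ox · (W/L) = 6.396 mA/V².
KCL at the drain: ½ k_n (V_GS − V_TN)² = (V_DD − V_GS)/R.
Let x = V_GS − 0.88. Then 180 x² + x − 4.07 = 0, giving x = 0.147 V (positive root), so V_GS = 1.03 V.
I_D = (V_DD − V_GS)/R = (4.95 − 1.03) / 56.4 = 0.0695 mA.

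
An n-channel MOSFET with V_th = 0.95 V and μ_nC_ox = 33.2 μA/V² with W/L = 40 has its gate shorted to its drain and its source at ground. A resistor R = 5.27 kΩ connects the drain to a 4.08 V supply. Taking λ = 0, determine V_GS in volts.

With gate tied to drain, V_GS = V_DS ≥ V_GS − V_th, so the device is in saturation.
k_n = μ_nC_ox · (W/L) = 1.328 mA/V².
KCL at the drain: ½ k_n (V_GS − V_th)² = (V_DD − V_GS)/R.
Let x = V_GS − 0.95. Then 3.5 x² + x − 3.13 = 0, giving x = 0.814 V (positive root), so V_GS = 1.76 V.
I_D = (V_DD − V_GS)/R = (4.08 − 1.76) / 5.27 = 0.44 mA.

V_GS = 1.76 V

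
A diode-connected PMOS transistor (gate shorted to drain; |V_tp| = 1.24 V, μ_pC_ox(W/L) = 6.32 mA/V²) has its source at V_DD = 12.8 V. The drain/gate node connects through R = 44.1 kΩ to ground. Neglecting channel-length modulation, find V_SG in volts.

V_SG = 1.52 V

With gate tied to drain, V_SG = V_SD ≥ V_SG − |V_tp|, so the device is in saturation.
KCL at the drain: ½ k_p (V_SG − |V_tp|)² = (V_DD − V_SG)/R.
Let x = V_SG − 1.24. Then 139 x² + x − 11.56 = 0, giving x = 0.284 V (positive root), so V_SG = 1.52 V.
I_D = (V_DD − V_SG)/R = (12.8 − 1.52) / 44.1 = 0.256 mA.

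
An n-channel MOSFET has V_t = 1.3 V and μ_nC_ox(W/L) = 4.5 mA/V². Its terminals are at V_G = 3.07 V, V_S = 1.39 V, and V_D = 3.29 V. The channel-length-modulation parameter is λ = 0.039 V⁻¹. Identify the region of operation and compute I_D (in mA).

V_GS = V_G − V_S = 3.07 − 1.39 = 1.68 V; V_DS = V_D − V_S = 3.29 − 1.39 = 1.9 V.
V_ov = V_GS − V_t = 1.68 − 1.3 = 0.38 V.
Since V_DS = 1.9 V ≥ V_ov = 0.38 V, the device is in saturation.
I_D = ½ k_n V_ov² (1 + λ V_DS) = 0.5 × 4.5 × 0.38² × (1 + 0.039 × 1.9) = 0.349 mA.

Saturation; I_D = 0.349 mA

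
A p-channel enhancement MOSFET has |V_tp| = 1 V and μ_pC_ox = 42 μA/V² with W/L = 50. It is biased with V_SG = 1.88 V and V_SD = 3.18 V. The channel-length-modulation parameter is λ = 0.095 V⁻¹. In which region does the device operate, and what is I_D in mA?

k_p = μ_pC_ox · (W/L) = 2.1 mA/V².
V_ov = V_SG − |V_tp| = 1.88 − 1 = 0.88 V.
Since V_SD = 3.18 V ≥ V_ov = 0.88 V, the device is in saturation.
I_D = ½ k_p V_ov² (1 + λ V_SD) = 0.5 × 2.1 × 0.88² × (1 + 0.095 × 3.18) = 1.06 mA.

Saturation; I_D = 1.06 mA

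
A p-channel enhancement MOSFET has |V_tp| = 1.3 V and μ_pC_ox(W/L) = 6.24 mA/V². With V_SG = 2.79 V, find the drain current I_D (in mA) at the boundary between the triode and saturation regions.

I_D = 6.93 mA

At the boundary V_SD = V_ov = V_SG − |V_tp| = 2.79 − 1.3 = 1.49 V.
I_D = ½ k_p V_ov² = 0.5 × 6.24 × 1.49² = 6.93 mA.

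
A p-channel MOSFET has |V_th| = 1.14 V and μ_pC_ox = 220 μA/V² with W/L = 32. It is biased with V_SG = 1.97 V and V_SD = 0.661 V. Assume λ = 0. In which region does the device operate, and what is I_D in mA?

Triode; I_D = 2.32 mA

k_p = μ_pC_ox · (W/L) = 7.04 mA/V².
V_ov = V_SG − |V_th| = 1.97 − 1.14 = 0.83 V.
Since V_SD = 0.661 V < V_ov = 0.83 V, the device is in the triode region.
I_D = k_p [V_ov · V_SD − ½ V_SD²] = 7.04 × [0.83 × 0.661 − 0.5 × 0.661²] = 2.32 mA.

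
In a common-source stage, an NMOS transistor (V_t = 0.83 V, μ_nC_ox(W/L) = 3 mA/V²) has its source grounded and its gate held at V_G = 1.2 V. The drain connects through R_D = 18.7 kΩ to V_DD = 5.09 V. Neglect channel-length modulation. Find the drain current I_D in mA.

V_GS = V_G = 1.2 V, so V_ov = 1.2 − 0.83 = 0.37 V.
Assume saturation: I_D = ½ k_n V_ov² = 0.5 × 3 × 0.37² = 0.205 mA, giving V_DS = V_DD − I_D R_D = 5.09 − 0.205 × 18.7 = 1.25 V.
V_DS = 1.25 V ≥ V_ov = 0.37 V, confirming saturation.

I_D = 0.205 mA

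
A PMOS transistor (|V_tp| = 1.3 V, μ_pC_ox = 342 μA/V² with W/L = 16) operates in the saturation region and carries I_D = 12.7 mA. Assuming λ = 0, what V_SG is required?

V_SG = 3.45 V

k_p = μ_pC_ox · (W/L) = 5.472 mA/V².
In saturation I_D = ½ k_p (V_SG − |V_tp|)², so V_SG − |V_tp| = √(2 I_D / k_p) = √(2 × 12.7 / 5.472) = 2.15 V.
V_SG = 1.3 + 2.15 = 3.45 V.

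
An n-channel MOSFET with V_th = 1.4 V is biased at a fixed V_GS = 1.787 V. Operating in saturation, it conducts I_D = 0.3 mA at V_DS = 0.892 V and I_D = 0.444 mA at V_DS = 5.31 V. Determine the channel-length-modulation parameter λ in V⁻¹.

λ = 0.120 V⁻¹

With V_GS fixed, I_D ∝ (1 + λ V_DS) in saturation, so I_D2/I_D1 = (1 + λ V_DS2)/(1 + λ V_DS1).
0.444/0.3 = 1.48 = (1 + 5.31 λ)/(1 + 0.892 λ).
Solving: λ (I_D1 V_DS2 − I_D2 V_DS1) = I_D2 − I_D1, so λ = (0.444 − 0.3) / (0.3 × 5.31 − 0.444 × 0.892) = 0.144 / 1.2 = 0.12 V⁻¹.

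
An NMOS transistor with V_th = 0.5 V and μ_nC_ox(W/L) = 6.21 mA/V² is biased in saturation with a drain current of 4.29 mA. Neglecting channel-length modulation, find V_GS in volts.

In saturation I_D = ½ k_n (V_GS − V_th)², so V_GS − V_th = √(2 I_D / k_n) = √(2 × 4.29 / 6.21) = 1.18 V.
V_GS = 0.5 + 1.18 = 1.68 V.

V_GS = 1.68 V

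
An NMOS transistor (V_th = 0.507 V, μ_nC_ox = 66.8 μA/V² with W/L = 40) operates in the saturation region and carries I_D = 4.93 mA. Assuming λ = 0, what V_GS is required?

k_n = μ_nC_ox · (W/L) = 2.672 mA/V².
In saturation I_D = ½ k_n (V_GS − V_th)², so V_GS − V_th = √(2 I_D / k_n) = √(2 × 4.93 / 2.672) = 1.92 V.
V_GS = 0.507 + 1.92 = 2.43 V.

V_GS = 2.43 V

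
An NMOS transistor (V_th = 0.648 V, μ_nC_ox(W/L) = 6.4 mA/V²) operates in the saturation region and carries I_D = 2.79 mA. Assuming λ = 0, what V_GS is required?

In saturation I_D = ½ k_n (V_GS − V_th)², so V_GS − V_th = √(2 I_D / k_n) = √(2 × 2.79 / 6.4) = 0.934 V.
V_GS = 0.648 + 0.934 = 1.58 V.

V_GS = 1.58 V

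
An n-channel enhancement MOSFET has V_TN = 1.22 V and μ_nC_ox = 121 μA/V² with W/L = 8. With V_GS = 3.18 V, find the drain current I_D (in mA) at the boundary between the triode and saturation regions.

I_D = 1.86 mA

At the boundary V_DS = V_ov = V_GS − V_TN = 3.18 − 1.22 = 1.96 V.
k_n = μ_nC_ox · (W/L) = 0.968 mA/V².
I_D = ½ k_n V_ov² = 0.5 × 0.968 × 1.96² = 1.86 mA.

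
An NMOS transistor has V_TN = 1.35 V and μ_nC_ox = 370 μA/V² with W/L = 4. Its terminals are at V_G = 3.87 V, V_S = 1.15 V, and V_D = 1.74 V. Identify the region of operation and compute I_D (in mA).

V_GS = V_G − V_S = 3.87 − 1.15 = 2.72 V; V_DS = V_D − V_S = 1.74 − 1.15 = 0.59 V.
k_n = μ_nC_ox · (W/L) = 1.48 mA/V².
V_ov = V_GS − V_TN = 2.72 − 1.35 = 1.37 V.
Since V_DS = 0.59 V < V_ov = 1.37 V, the device is in the triode region.
I_D = k_n [V_ov · V_DS − ½ V_DS²] = 1.48 × [1.37 × 0.59 − 0.5 × 0.59²] = 0.939 mA.

Triode; I_D = 0.939 mA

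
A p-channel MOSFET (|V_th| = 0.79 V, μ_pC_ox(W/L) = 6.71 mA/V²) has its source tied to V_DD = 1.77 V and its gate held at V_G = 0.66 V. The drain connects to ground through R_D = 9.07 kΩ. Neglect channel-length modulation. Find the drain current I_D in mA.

V_SG = V_DD − V_G = 1.77 − 0.66 = 1.11 V, so V_ov = 1.11 − 0.79 = 0.32 V.
Assume saturation: I_D = ½ k_p V_ov² = 0.5 × 6.71 × 0.32² = 0.344 mA, giving V_SD = V_DD − I_D R_D = 1.77 − 0.344 × 9.07 = -1.35 V.
But -1.35 V < V_ov = 0.32 V, so the device is actually in triode.
In triode I_D = k_p[V_ov V_SD − ½ V_SD²] and I_D = (V_DD − V_SD)/R_D. Equating: 30.4 V_SD² − 20.48 V_SD + 1.77 = 0, giving V_SD = 0.102 V (the root below V_ov).
I_D = (1.77 − 0.102) / 9.07 = 0.184 mA.

I_D = 0.184 mA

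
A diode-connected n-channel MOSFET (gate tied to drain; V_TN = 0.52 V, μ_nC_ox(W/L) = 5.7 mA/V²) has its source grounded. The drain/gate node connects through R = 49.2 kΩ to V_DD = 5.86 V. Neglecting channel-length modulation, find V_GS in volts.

V_GS = 0.712 V

With gate tied to drain, V_GS = V_DS ≥ V_GS − V_TN, so the device is in saturation.
KCL at the drain: ½ k_n (V_GS − V_TN)² = (V_DD − V_GS)/R.
Let x = V_GS − 0.52. Then 140 x² + x − 5.34 = 0, giving x = 0.192 V (positive root), so V_GS = 0.712 V.
I_D = (V_DD − V_GS)/R = (5.86 − 0.712) / 49.2 = 0.105 mA.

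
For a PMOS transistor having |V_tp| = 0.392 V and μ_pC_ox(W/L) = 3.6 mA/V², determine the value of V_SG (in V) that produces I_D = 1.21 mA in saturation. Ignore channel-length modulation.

In saturation I_D = ½ k_p (V_SG − |V_tp|)², so V_SG − |V_tp| = √(2 I_D / k_p) = √(2 × 1.21 / 3.6) = 0.82 V.
V_SG = 0.392 + 0.82 = 1.21 V.

V_SG = 1.21 V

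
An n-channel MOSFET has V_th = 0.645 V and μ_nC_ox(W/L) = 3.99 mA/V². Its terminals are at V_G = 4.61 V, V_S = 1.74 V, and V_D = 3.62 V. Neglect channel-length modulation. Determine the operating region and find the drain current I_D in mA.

Triode; I_D = 9.64 mA

V_GS = V_G − V_S = 4.61 − 1.74 = 2.87 V; V_DS = V_D − V_S = 3.62 − 1.74 = 1.88 V.
V_ov = V_GS − V_th = 2.87 − 0.645 = 2.23 V.
Since V_DS = 1.88 V < V_ov = 2.23 V, the device is in the triode region.
I_D = k_n [V_ov · V_DS − ½ V_DS²] = 3.99 × [2.23 × 1.88 − 0.5 × 1.88²] = 9.64 mA.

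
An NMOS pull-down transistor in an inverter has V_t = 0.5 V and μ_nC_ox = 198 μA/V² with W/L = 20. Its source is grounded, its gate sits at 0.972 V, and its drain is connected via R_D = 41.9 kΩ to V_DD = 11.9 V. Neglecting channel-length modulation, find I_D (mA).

I_D = 0.280 mA

V_GS = V_G = 0.972 V, so V_ov = 0.972 − 0.5 = 0.472 V.
k_n = μ_nC_ox · (W/L) = 3.96 mA/V².
Assume saturation: I_D = ½ k_n V_ov² = 0.5 × 3.96 × 0.472² = 0.441 mA, giving V_DS = V_DD − I_D R_D = 11.9 − 0.441 × 41.9 = -6.58 V.
But -6.58 V < V_ov = 0.472 V, so the device is actually in triode.
In triode I_D = k_n[V_ov V_DS − ½ V_DS²] and I_D = (V_DD − V_DS)/R_D. Equating: 83 V_DS² − 79.32 V_DS + 11.9 = 0, giving V_DS = 0.186 V (the root below V_ov).
I_D = (11.9 − 0.186) / 41.9 = 0.28 mA.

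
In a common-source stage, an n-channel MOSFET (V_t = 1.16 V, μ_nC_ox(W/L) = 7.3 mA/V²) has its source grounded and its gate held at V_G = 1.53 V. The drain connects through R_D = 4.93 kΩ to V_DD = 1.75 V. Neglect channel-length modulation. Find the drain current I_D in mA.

I_D = 0.324 mA

V_GS = V_G = 1.53 V, so V_ov = 1.53 − 1.16 = 0.37 V.
Assume saturation: I_D = ½ k_n V_ov² = 0.5 × 7.3 × 0.37² = 0.5 mA, giving V_DS = V_DD − I_D R_D = 1.75 − 0.5 × 4.93 = -0.713 V.
But -0.713 V < V_ov = 0.37 V, so the device is actually in triode.
In triode I_D = k_n[V_ov V_DS − ½ V_DS²] and I_D = (V_DD − V_DS)/R_D. Equating: 18 V_DS² − 14.32 V_DS + 1.75 = 0, giving V_DS = 0.151 V (the root below V_ov).
I_D = (1.75 − 0.151) / 4.93 = 0.324 mA.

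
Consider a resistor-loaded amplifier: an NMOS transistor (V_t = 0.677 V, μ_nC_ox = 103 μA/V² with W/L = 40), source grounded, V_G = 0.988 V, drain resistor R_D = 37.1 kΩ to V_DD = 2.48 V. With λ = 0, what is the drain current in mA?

V_GS = V_G = 0.988 V, so V_ov = 0.988 − 0.677 = 0.311 V.
k_n = μ_nC_ox · (W/L) = 4.12 mA/V².
Assume saturation: I_D = ½ k_n V_ov² = 0.5 × 4.12 × 0.311² = 0.199 mA, giving V_DS = V_DD − I_D R_D = 2.48 − 0.199 × 37.1 = -4.91 V.
But -4.91 V < V_ov = 0.311 V, so the device is actually in triode.
In triode I_D = k_n[V_ov V_DS − ½ V_DS²] and I_D = (V_DD − V_DS)/R_D. Equating: 76.4 V_DS² − 48.54 V_DS + 2.48 = 0, giving V_DS = 0.056 V (the root below V_ov).
I_D = (2.48 − 0.056) / 37.1 = 0.0653 mA.

I_D = 0.0653 mA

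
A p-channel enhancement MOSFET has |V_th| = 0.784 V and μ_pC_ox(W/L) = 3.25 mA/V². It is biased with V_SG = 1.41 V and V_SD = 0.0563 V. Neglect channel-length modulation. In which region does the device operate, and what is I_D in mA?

Triode; I_D = 0.109 mA

V_ov = V_SG − |V_th| = 1.41 − 0.784 = 0.626 V.
Since V_SD = 0.0563 V < V_ov = 0.626 V, the device is in the triode region.
I_D = k_p [V_ov · V_SD − ½ V_SD²] = 3.25 × [0.626 × 0.0563 − 0.5 × 0.0563²] = 0.109 mA.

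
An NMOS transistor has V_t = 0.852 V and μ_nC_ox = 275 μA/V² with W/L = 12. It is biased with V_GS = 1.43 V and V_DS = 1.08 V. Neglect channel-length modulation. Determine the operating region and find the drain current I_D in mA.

Saturation; I_D = 0.551 mA

k_n = μ_nC_ox · (W/L) = 3.3 mA/V².
V_ov = V_GS − V_t = 1.43 − 0.852 = 0.578 V.
Since V_DS = 1.08 V ≥ V_ov = 0.578 V, the device is in saturation.
I_D = ½ k_n V_ov² = 0.5 × 3.3 × 0.578² = 0.551 mA.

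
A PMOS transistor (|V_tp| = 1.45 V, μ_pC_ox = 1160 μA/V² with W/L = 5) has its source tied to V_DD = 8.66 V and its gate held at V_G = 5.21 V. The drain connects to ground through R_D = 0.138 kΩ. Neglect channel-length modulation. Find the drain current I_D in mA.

I_D = 11.6 mA

V_SG = V_DD − V_G = 8.66 − 5.21 = 3.45 V, so V_ov = 3.45 − 1.45 = 2 V.
k_p = μ_pC_ox · (W/L) = 5.8 mA/V².
Assume saturation: I_D = ½ k_p V_ov² = 0.5 × 5.8 × 2² = 11.6 mA, giving V_SD = V_DD − I_D R_D = 8.66 − 11.6 × 0.138 = 7.06 V.
V_SD = 7.06 V ≥ V_ov = 2 V, confirming saturation.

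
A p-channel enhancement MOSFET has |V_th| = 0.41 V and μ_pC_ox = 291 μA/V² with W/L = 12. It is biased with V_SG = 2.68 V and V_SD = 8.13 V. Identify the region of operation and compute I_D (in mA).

Saturation; I_D = 9.00 mA

k_p = μ_pC_ox · (W/L) = 3.492 mA/V².
V_ov = V_SG − |V_th| = 2.68 − 0.41 = 2.27 V.
Since V_SD = 8.13 V ≥ V_ov = 2.27 V, the device is in saturation.
I_D = ½ k_p V_ov² = 0.5 × 3.492 × 2.27² = 9 mA.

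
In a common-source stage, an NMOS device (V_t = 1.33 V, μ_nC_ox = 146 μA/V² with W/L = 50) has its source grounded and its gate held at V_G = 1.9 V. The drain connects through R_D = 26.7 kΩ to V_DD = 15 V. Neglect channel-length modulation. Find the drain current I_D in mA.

V_GS = V_G = 1.9 V, so V_ov = 1.9 − 1.33 = 0.57 V.
k_n = μ_nC_ox · (W/L) = 7.3 mA/V².
Assume saturation: I_D = ½ k_n V_ov² = 0.5 × 7.3 × 0.57² = 1.19 mA, giving V_DS = V_DD − I_D R_D = 15 − 1.19 × 26.7 = -16.7 V.
But -16.7 V < V_ov = 0.57 V, so the device is actually in triode.
In triode I_D = k_n[V_ov V_DS − ½ V_DS²] and I_D = (V_DD − V_DS)/R_D. Equating: 97.5 V_DS² − 112.1 V_DS + 15 = 0, giving V_DS = 0.155 V (the root below V_ov).
I_D = (15 − 0.155) / 26.7 = 0.556 mA.

I_D = 0.556 mA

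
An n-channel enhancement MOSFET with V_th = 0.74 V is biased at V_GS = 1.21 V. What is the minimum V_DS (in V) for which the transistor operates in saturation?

The boundary between triode and saturation is V_DS = V_GS − V_th = V_ov.
V_ov = 1.21 − 0.74 = 0.47 V.

V_DS,sat = 0.470 V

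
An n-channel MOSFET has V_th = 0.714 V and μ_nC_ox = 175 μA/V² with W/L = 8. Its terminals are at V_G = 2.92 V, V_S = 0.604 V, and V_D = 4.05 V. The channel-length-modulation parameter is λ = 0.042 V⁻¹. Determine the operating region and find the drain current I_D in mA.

Saturation; I_D = 2.06 mA

V_GS = V_G − V_S = 2.92 − 0.604 = 2.32 V; V_DS = V_D − V_S = 4.05 − 0.604 = 3.45 V.
k_n = μ_nC_ox · (W/L) = 1.4 mA/V².
V_ov = V_GS − V_th = 2.32 − 0.714 = 1.6 V.
Since V_DS = 3.45 V ≥ V_ov = 1.6 V, the device is in saturation.
I_D = ½ k_n V_ov² (1 + λ V_DS) = 0.5 × 1.4 × 1.6² × (1 + 0.042 × 3.45) = 2.06 mA.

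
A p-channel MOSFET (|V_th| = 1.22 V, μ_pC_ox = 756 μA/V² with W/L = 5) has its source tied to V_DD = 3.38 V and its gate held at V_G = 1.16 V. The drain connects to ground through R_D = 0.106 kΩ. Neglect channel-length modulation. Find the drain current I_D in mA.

I_D = 1.89 mA

V_SG = V_DD − V_G = 3.38 − 1.16 = 2.22 V, so V_ov = 2.22 − 1.22 = 1 V.
k_p = μ_pC_ox · (W/L) = 3.78 mA/V².
Assume saturation: I_D = ½ k_p V_ov² = 0.5 × 3.78 × 1² = 1.89 mA, giving V_SD = V_DD − I_D R_D = 3.38 − 1.89 × 0.106 = 3.18 V.
V_SD = 3.18 V ≥ V_ov = 1 V, confirming saturation.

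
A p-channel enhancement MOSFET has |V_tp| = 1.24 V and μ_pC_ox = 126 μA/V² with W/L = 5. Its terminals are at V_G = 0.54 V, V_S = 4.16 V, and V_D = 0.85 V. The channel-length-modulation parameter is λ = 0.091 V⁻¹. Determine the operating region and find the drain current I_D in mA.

Saturation; I_D = 2.32 mA

V_SG = V_S − V_G = 4.16 − 0.54 = 3.62 V; V_SD = V_S − V_D = 4.16 − 0.85 = 3.31 V.
k_p = μ_pC_ox · (W/L) = 0.63 mA/V².
V_ov = V_SG − |V_tp| = 3.62 − 1.24 = 2.38 V.
Since V_SD = 3.31 V ≥ V_ov = 2.38 V, the device is in saturation.
I_D = ½ k_p V_ov² (1 + λ V_SD) = 0.5 × 0.63 × 2.38² × (1 + 0.091 × 3.31) = 2.32 mA.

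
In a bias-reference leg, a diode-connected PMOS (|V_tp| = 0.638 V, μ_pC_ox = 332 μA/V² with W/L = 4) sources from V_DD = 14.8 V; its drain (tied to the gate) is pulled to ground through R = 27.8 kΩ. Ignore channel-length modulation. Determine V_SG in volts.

V_SG = 1.49 V

With gate tied to drain, V_SG = V_SD ≥ V_SG − |V_tp|, so the device is in saturation.
k_p = μ_pC_ox · (W/L) = 1.328 mA/V².
KCL at the drain: ½ k_p (V_SG − |V_tp|)² = (V_DD − V_SG)/R.
Let x = V_SG − 0.638. Then 18.5 x² + x − 14.16 = 0, giving x = 0.849 V (positive root), so V_SG = 1.49 V.
I_D = (V_DD − V_SG)/R = (14.8 − 1.49) / 27.8 = 0.479 mA.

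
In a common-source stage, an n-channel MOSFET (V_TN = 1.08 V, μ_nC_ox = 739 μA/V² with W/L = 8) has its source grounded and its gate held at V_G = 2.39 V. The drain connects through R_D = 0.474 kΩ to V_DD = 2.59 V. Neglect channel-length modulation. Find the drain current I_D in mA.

I_D = 3.98 mA

V_GS = V_G = 2.39 V, so V_ov = 2.39 − 1.08 = 1.31 V.
k_n = μ_nC_ox · (W/L) = 5.912 mA/V².
Assume saturation: I_D = ½ k_n V_ov² = 0.5 × 5.912 × 1.31² = 5.07 mA, giving V_DS = V_DD − I_D R_D = 2.59 − 5.07 × 0.474 = 0.185 V.
But 0.185 V < V_ov = 1.31 V, so the device is actually in triode.
In triode I_D = k_n[V_ov V_DS − ½ V_DS²] and I_D = (V_DD − V_DS)/R_D. Equating: 1.4 V_DS² − 4.671 V_DS + 2.59 = 0, giving V_DS = 0.703 V (the root below V_ov).
I_D = (2.59 − 0.703) / 0.474 = 3.98 mA.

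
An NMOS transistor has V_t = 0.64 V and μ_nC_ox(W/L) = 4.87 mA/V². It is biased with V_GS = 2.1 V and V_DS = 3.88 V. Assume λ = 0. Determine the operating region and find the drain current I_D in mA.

V_ov = V_GS − V_t = 2.1 − 0.64 = 1.46 V.
Since V_DS = 3.88 V ≥ V_ov = 1.46 V, the device is in saturation.
I_D = ½ k_n V_ov² = 0.5 × 4.87 × 1.46² = 5.19 mA.

Saturation; I_D = 5.19 mA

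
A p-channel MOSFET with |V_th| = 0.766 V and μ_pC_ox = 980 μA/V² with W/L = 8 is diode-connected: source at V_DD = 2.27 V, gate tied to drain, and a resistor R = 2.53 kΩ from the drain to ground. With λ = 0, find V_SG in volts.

V_SG = 1.11 V

With gate tied to drain, V_SG = V_SD ≥ V_SG − |V_th|, so the device is in saturation.
k_p = μ_pC_ox · (W/L) = 7.84 mA/V².
KCL at the drain: ½ k_p (V_SG − |V_th|)² = (V_DD − V_SG)/R.
Let x = V_SG − 0.766. Then 9.92 x² + x − 1.504 = 0, giving x = 0.342 V (positive root), so V_SG = 1.11 V.
I_D = (V_DD − V_SG)/R = (2.27 − 1.11) / 2.53 = 0.459 mA.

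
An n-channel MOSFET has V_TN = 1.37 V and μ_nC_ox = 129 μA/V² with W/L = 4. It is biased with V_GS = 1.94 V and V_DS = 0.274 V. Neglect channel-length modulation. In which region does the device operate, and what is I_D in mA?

Triode; I_D = 0.0612 mA

k_n = μ_nC_ox · (W/L) = 0.516 mA/V².
V_ov = V_GS − V_TN = 1.94 − 1.37 = 0.57 V.
Since V_DS = 0.274 V < V_ov = 0.57 V, the device is in the triode region.
I_D = k_n [V_ov · V_DS − ½ V_DS²] = 0.516 × [0.57 × 0.274 − 0.5 × 0.274²] = 0.0612 mA.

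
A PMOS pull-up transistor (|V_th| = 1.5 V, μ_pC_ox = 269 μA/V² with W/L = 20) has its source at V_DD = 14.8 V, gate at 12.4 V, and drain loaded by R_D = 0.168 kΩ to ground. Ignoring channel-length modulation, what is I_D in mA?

I_D = 2.18 mA

V_SG = V_DD − V_G = 14.8 − 12.4 = 2.4 V, so V_ov = 2.4 − 1.5 = 0.9 V.
k_p = μ_pC_ox · (W/L) = 5.38 mA/V².
Assume saturation: I_D = ½ k_p V_ov² = 0.5 × 5.38 × 0.9² = 2.18 mA, giving V_SD = V_DD − I_D R_D = 14.8 − 2.18 × 0.168 = 14.4 V.
V_SD = 14.4 V ≥ V_ov = 0.9 V, confirming saturation.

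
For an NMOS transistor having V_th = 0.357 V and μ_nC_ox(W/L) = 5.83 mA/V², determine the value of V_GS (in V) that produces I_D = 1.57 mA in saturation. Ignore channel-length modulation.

In saturation I_D = ½ k_n (V_GS − V_th)², so V_GS − V_th = √(2 I_D / k_n) = √(2 × 1.57 / 5.83) = 0.734 V.
V_GS = 0.357 + 0.734 = 1.09 V.

V_GS = 1.09 V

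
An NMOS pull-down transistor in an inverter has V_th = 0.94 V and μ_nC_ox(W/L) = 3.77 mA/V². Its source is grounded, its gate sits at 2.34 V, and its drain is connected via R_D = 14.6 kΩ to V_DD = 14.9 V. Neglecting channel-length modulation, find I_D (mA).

I_D = 1.01 mA

V_GS = V_G = 2.34 V, so V_ov = 2.34 − 0.94 = 1.4 V.
Assume saturation: I_D = ½ k_n V_ov² = 0.5 × 3.77 × 1.4² = 3.69 mA, giving V_DS = V_DD − I_D R_D = 14.9 − 3.69 × 14.6 = -39 V.
But -39 V < V_ov = 1.4 V, so the device is actually in triode.
In triode I_D = k_n[V_ov V_DS − ½ V_DS²] and I_D = (V_DD − V_DS)/R_D. Equating: 27.5 V_DS² − 78.06 V_DS + 14.9 = 0, giving V_DS = 0.206 V (the root below V_ov).
I_D = (14.9 − 0.206) / 14.6 = 1.01 mA.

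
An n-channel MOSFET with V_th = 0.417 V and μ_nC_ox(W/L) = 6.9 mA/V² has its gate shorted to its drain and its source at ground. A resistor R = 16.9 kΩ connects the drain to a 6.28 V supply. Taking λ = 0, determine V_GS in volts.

V_GS = 0.726 V

With gate tied to drain, V_GS = V_DS ≥ V_GS − V_th, so the device is in saturation.
KCL at the drain: ½ k_n (V_GS − V_th)² = (V_DD − V_GS)/R.
Let x = V_GS − 0.417. Then 58.3 x² + x − 5.863 = 0, giving x = 0.309 V (positive root), so V_GS = 0.726 V.
I_D = (V_DD − V_GS)/R = (6.28 − 0.726) / 16.9 = 0.329 mA.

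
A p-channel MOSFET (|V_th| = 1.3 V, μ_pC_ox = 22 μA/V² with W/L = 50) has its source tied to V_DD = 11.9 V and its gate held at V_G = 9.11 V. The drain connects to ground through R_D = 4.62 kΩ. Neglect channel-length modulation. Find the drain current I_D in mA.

I_D = 1.22 mA

V_SG = V_DD − V_G = 11.9 − 9.11 = 2.79 V, so V_ov = 2.79 − 1.3 = 1.49 V.
k_p = μ_pC_ox · (W/L) = 1.1 mA/V².
Assume saturation: I_D = ½ k_p V_ov² = 0.5 × 1.1 × 1.49² = 1.22 mA, giving V_SD = V_DD − I_D R_D = 11.9 − 1.22 × 4.62 = 6.26 V.
V_SD = 6.26 V ≥ V_ov = 1.49 V, confirming saturation.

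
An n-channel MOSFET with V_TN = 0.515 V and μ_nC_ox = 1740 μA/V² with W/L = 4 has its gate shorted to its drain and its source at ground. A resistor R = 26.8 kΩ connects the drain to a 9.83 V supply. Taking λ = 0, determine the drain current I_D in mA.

With gate tied to drain, V_GS = V_DS ≥ V_GS − V_TN, so the device is in saturation.
k_n = μ_nC_ox · (W/L) = 6.96 mA/V².
KCL at the drain: ½ k_n (V_GS − V_TN)² = (V_DD − V_GS)/R.
Let x = V_GS − 0.515. Then 93.3 x² + x − 9.315 = 0, giving x = 0.311 V (positive root), so V_GS = 0.826 V.
I_D = (V_DD − V_GS)/R = (9.83 − 0.826) / 26.8 = 0.336 mA.

I_D = 0.336 mA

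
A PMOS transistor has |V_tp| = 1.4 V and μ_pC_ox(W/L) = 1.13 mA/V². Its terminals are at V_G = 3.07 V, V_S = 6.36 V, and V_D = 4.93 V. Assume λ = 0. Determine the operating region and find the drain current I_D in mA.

Triode; I_D = 1.90 mA

V_SG = V_S − V_G = 6.36 − 3.07 = 3.29 V; V_SD = V_S − V_D = 6.36 − 4.93 = 1.43 V.
V_ov = V_SG − |V_tp| = 3.29 − 1.4 = 1.89 V.
Since V_SD = 1.43 V < V_ov = 1.89 V, the device is in the triode region.
I_D = k_p [V_ov · V_SD − ½ V_SD²] = 1.13 × [1.89 × 1.43 − 0.5 × 1.43²] = 1.9 mA.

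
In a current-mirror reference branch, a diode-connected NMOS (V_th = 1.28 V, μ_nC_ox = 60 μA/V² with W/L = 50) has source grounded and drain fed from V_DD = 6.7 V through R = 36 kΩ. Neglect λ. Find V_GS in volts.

With gate tied to drain, V_GS = V_DS ≥ V_GS − V_th, so the device is in saturation.
k_n = μ_nC_ox · (W/L) = 3 mA/V².
KCL at the drain: ½ k_n (V_GS − V_th)² = (V_DD − V_GS)/R.
Let x = V_GS − 1.28. Then 54 x² + x − 5.42 = 0, giving x = 0.308 V (positive root), so V_GS = 1.59 V.
I_D = (V_DD − V_GS)/R = (6.7 − 1.59) / 36 = 0.142 mA.

V_GS = 1.59 V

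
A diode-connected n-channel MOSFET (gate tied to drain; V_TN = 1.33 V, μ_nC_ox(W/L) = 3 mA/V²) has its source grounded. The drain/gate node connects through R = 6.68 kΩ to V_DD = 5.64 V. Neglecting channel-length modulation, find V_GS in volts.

V_GS = 1.94 V

With gate tied to drain, V_GS = V_DS ≥ V_GS − V_TN, so the device is in saturation.
KCL at the drain: ½ k_n (V_GS − V_TN)² = (V_DD − V_GS)/R.
Let x = V_GS − 1.33. Then 10 x² + x − 4.31 = 0, giving x = 0.608 V (positive root), so V_GS = 1.94 V.
I_D = (V_DD − V_GS)/R = (5.64 − 1.94) / 6.68 = 0.554 mA.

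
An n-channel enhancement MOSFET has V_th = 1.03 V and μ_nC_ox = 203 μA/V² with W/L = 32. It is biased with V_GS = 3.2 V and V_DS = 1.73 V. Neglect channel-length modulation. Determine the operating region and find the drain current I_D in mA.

k_n = μ_nC_ox · (W/L) = 6.496 mA/V².
V_ov = V_GS − V_th = 3.2 − 1.03 = 2.17 V.
Since V_DS = 1.73 V < V_ov = 2.17 V, the device is in the triode region.
I_D = k_n [V_ov · V_DS − ½ V_DS²] = 6.496 × [2.17 × 1.73 − 0.5 × 1.73²] = 14.7 mA.

Triode; I_D = 14.7 mA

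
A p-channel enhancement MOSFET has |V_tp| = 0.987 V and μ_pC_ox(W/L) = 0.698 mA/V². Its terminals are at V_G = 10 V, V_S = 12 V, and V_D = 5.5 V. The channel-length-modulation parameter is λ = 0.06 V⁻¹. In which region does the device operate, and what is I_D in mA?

Saturation; I_D = 0.498 mA

V_SG = V_S − V_G = 12 − 10 = 2 V; V_SD = V_S − V_D = 12 − 5.5 = 6.5 V.
V_ov = V_SG − |V_tp| = 2 − 0.987 = 1.01 V.
Since V_SD = 6.5 V ≥ V_ov = 1.01 V, the device is in saturation.
I_D = ½ k_p V_ov² (1 + λ V_SD) = 0.5 × 0.698 × 1.01² × (1 + 0.06 × 6.5) = 0.498 mA.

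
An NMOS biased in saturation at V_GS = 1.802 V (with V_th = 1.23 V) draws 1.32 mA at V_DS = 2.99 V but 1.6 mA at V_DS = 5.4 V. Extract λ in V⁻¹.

λ = 0.119 V⁻¹

With V_GS fixed, I_D ∝ (1 + λ V_DS) in saturation, so I_D2/I_D1 = (1 + λ V_DS2)/(1 + λ V_DS1).
1.6/1.32 = 1.212 = (1 + 5.4 λ)/(1 + 2.99 λ).
Solving: λ (I_D1 V_DS2 − I_D2 V_DS1) = I_D2 − I_D1, so λ = (1.6 − 1.32) / (1.32 × 5.4 − 1.6 × 2.99) = 0.28 / 2.34 = 0.119 V⁻¹.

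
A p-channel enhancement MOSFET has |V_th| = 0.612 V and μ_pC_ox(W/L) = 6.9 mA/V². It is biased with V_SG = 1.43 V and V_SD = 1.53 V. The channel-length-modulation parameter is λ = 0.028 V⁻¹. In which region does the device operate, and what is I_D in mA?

Saturation; I_D = 2.41 mA

V_ov = V_SG − |V_th| = 1.43 − 0.612 = 0.818 V.
Since V_SD = 1.53 V ≥ V_ov = 0.818 V, the device is in saturation.
I_D = ½ k_p V_ov² (1 + λ V_SD) = 0.5 × 6.9 × 0.818² × (1 + 0.028 × 1.53) = 2.41 mA.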